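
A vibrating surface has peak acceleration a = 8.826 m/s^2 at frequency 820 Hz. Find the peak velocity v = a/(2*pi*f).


omega = 2*pi*f = 2*pi*820 = 5152.21 rad/s
v = a / omega = 8.826 / 5152.21 = 0.0017131 m/s


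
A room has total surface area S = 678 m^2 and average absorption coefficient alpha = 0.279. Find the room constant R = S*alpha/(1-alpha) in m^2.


R = 678 * 0.279 / (1 - 0.279) = 262.36 m^2


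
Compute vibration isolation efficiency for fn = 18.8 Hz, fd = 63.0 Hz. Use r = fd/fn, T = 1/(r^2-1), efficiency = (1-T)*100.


r = 63.0 / 18.8 = 3.35106
r^2 - 1 = 3.35106^2 - 1 = 10.2296
T = 1/10.2296 = 0.0977555
Efficiency = (1 - 0.0977555)*100 = 90.224 %


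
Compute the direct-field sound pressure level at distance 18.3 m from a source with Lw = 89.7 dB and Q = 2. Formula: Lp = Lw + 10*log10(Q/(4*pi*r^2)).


4*pi*r^2 = 4*pi*18.3^2 = 4208.35 m^2
Q / (4*pi*r^2) = 2 / 4208.35 = 0.000475246
Lp = 89.7 + 10*log10(0.000475246) = 56.469 dB


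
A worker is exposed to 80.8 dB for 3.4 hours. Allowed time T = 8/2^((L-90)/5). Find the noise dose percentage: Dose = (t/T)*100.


T_allowed = 8 / 2^((80.8 - 90)/5) = 28.6408 hr
Dose = 3.4 / 28.6408 * 100 = 11.871 %


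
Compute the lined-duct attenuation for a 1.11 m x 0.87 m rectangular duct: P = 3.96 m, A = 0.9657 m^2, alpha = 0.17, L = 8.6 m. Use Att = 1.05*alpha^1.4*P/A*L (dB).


alpha^1.4 = 0.17^1.4 = 0.0836813
Attenuation rate = 1.05 * alpha^1.4 * P / A
= 1.05 * 0.0836813 * 3.96 / 0.9657 = 0.360305 dB/m
Total Att = 0.360305 * 8.6 = 3.0986 dB


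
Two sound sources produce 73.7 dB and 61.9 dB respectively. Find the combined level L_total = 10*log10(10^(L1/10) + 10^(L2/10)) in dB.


10^(73.7/10) = 2.34423e+07
10^(61.9/10) = 1.54882e+06
Sum = 2.34423e+07 + 1.54882e+06 = 2.49911e+07
L_total = 10*log10(2.49911e+07) = 73.978 dB


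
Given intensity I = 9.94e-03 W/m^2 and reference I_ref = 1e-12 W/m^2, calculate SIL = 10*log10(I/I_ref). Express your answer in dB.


I / I_ref = 9.94e-03 / 1e-12 = 9.94e+09
SIL = 10 * log10(9.94e+09) = 99.974 dB


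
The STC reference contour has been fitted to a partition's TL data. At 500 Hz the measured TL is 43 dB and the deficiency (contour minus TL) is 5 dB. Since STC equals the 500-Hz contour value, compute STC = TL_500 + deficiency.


By ASTM E413, STC = value of the fitted reference contour at 500 Hz.
Contour value at 500 Hz = TL_500 + deficiency = 43 + 5 = 48
STC = 48


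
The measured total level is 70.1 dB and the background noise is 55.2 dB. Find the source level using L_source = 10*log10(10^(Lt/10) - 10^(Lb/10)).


10^(70.1/10) = 1.02329e+07
10^(55.2/10) = 331131
Difference = 1.02329e+07 - 331131 = 9.90177e+06
L_source = 10*log10(9.90177e+06) = 69.957 dB


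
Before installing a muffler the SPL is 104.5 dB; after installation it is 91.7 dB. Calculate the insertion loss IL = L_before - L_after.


Insertion loss = SPL without muffler - SPL with muffler
IL = 104.5 - 91.7 = 12.8 dB


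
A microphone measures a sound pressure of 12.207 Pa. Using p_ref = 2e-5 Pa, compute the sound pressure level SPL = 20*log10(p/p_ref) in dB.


p / p_ref = 12.207 / 2e-5 = 610350
SPL = 20 * log10(610350) = 115.71 dB


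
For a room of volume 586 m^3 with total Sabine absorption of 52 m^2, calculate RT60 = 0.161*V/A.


RT60 = 0.161 * 586 / 52 = 1.8143 s


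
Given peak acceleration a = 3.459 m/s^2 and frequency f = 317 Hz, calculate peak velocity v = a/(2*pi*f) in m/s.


omega = 2*pi*f = 2*pi*317 = 1991.77 rad/s
v = a / omega = 3.459 / 1991.77 = 0.0017366 m/s


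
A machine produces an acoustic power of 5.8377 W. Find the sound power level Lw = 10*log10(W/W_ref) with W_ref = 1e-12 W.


W / W_ref = 5.8377 / 1e-12 = 5.8377e+12
Lw = 10 * log10(5.8377e+12) = 127.66 dB


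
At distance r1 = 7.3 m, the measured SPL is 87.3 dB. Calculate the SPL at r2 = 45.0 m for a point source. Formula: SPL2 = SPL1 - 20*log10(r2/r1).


r2/r1 = 45.0/7.3 = 6.16438
Correction = 20*log10(6.16438) = 15.7978 dB
SPL2 = 87.3 - 15.7978 = 71.502 dB


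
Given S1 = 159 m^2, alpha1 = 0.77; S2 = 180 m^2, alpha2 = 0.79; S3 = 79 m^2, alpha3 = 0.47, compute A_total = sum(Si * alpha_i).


159 * 0.77 = 122.43
180 * 0.79 = 142.2
79 * 0.47 = 37.13
A_total = 122.43 + 142.2 + 37.13 = 301.76 m^2


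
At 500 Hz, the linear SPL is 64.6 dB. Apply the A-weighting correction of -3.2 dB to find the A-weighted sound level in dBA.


A-weighting table: 500 Hz -> -3.2 dB correction
SPL_A = SPL + correction = 64.6 + (-3.2) = 61.4 dBA


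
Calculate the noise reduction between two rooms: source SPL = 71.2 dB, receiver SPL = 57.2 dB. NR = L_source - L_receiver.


NR = L_source - L_receiver (difference between source and receiving room levels)
NR = 71.2 - 57.2 = 14 dB


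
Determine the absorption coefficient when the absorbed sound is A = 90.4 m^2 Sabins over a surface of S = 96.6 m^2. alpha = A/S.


Absorption coefficient = absorbed power / incident power
alpha = A / S = 90.4 / 96.6 = 0.93582


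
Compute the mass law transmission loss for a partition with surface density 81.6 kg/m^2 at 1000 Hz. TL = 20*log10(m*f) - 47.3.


m * f = 81.6 * 1000 = 81600
20*log10(81600) = 98.2338 dB
TL = 98.2338 - 47.3 = 50.934 dB


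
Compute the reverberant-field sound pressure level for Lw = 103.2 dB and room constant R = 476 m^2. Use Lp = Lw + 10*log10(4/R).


4/R = 4/476 = 0.00840336
Lp = 103.2 + 10*log10(0.00840336) = 82.445 dB


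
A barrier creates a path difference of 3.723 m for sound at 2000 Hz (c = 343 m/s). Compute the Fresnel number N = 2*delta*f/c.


N = 2*delta*f/c = 2*delta/lambda, where lambda = c/f
lambda = 343 / 2000 = 0.1715 m
N = 2 * 3.723 / 0.1715 = 43.417


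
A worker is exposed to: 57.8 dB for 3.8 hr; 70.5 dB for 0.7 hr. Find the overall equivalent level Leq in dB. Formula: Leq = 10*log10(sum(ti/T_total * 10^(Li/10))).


T_total = 3.8 + 0.7 = 4.5 hr
(3.8/4.5) * 10^(57.8/10) = 508828
(0.7/4.5) * 10^(70.5/10) = 1.74536e+06
Sum = 508828 + 1.74536e+06 = 2.25419e+06
Leq = 10*log10(2.25419e+06) = 63.53 dB


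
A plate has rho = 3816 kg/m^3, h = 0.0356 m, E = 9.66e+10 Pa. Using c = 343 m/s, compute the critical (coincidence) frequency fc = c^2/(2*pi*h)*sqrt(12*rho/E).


12*rho/E = 12*3816/9.66e+10 = 4.74037e-07
sqrt(12*rho/E) = sqrt(4.74037e-07) = 0.000688503
c^2/(2*pi*h) = 343^2/(2*pi*0.0356) = 525967
fc = 525967 * 0.000688503 = 362.13 Hz


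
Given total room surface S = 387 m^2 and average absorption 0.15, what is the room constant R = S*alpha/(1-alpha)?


R = 387 * 0.15 / (1 - 0.15) = 68.294 m^2


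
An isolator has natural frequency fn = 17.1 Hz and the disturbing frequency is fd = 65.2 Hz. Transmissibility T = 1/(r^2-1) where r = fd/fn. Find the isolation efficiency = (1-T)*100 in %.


r = 65.2 / 17.1 = 3.81287
r^2 - 1 = 3.81287^2 - 1 = 13.538
T = 1/13.538 = 0.0738662
Efficiency = (1 - 0.0738662)*100 = 92.613 %


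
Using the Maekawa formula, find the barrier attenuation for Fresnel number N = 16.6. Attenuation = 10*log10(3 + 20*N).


3 + 20*N = 3 + 20*16.6 = 335
Att = 10*log10(335) = 25.25 dB


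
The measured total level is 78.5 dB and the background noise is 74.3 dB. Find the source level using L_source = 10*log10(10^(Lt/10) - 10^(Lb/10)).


10^(78.5/10) = 7.07946e+07
10^(74.3/10) = 2.69153e+07
Difference = 7.07946e+07 - 2.69153e+07 = 4.38793e+07
L_source = 10*log10(4.38793e+07) = 76.423 dB


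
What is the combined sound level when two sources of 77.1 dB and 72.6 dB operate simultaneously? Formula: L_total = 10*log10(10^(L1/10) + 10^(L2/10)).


10^(77.1/10) = 5.12861e+07
10^(72.6/10) = 1.8197e+07
Sum = 5.12861e+07 + 1.8197e+07 = 6.94831e+07
L_total = 10*log10(6.94831e+07) = 78.419 dB


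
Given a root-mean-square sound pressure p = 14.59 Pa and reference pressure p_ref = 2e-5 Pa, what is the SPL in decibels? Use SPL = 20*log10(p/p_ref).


p / p_ref = 14.59 / 2e-5 = 729500
SPL = 20 * log10(729500) = 117.26 dB


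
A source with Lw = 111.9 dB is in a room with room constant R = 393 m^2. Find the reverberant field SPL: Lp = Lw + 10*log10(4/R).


4/R = 4/393 = 0.0101781
Lp = 111.9 + 10*log10(0.0101781) = 91.977 dB


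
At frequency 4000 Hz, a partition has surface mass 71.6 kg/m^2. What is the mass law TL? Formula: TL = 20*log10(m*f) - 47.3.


m * f = 71.6 * 4000 = 286400
20*log10(286400) = 109.139 dB
TL = 109.139 - 47.3 = 61.839 dB


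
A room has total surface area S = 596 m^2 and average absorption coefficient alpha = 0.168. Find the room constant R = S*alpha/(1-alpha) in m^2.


R = 596 * 0.168 / (1 - 0.168) = 120.35 m^2


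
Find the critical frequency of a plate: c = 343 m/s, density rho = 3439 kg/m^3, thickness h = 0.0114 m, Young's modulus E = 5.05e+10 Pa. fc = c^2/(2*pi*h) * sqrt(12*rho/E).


12*rho/E = 12*3439/5.05e+10 = 8.17188e-07
sqrt(12*rho/E) = sqrt(8.17188e-07) = 0.000903985
c^2/(2*pi*h) = 343^2/(2*pi*0.0114) = 1.64249e+06
fc = 1.64249e+06 * 0.000903985 = 1484.8 Hz


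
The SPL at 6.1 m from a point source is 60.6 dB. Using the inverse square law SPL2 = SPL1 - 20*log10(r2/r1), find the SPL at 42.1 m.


r2/r1 = 42.1/6.1 = 6.90164
Correction = 20*log10(6.90164) = 16.779 dB
SPL2 = 60.6 - 16.779 = 43.821 dB


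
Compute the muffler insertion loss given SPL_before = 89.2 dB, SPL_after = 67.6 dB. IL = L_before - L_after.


Insertion loss = SPL without muffler - SPL with muffler
IL = 89.2 - 67.6 = 21.6 dB


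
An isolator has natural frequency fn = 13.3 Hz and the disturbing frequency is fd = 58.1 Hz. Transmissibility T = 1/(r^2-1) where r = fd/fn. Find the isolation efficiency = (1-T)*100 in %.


r = 58.1 / 13.3 = 4.36842
r^2 - 1 = 4.36842^2 - 1 = 18.0831
T = 1/18.0831 = 0.0553003
Efficiency = (1 - 0.0553003)*100 = 94.47 %


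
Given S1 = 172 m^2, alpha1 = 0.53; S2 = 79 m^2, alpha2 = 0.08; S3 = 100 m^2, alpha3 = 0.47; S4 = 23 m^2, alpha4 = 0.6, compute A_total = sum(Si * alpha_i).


172 * 0.53 = 91.16
79 * 0.08 = 6.32
100 * 0.47 = 47
23 * 0.6 = 13.8
A_total = 91.16 + 6.32 + 47 + 13.8 = 158.28 m^2


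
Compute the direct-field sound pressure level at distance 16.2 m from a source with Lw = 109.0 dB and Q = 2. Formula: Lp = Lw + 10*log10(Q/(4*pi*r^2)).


4*pi*r^2 = 4*pi*16.2^2 = 3297.92 m^2
Q / (4*pi*r^2) = 2 / 3297.92 = 0.000606443
Lp = 109.0 + 10*log10(0.000606443) = 76.828 dB


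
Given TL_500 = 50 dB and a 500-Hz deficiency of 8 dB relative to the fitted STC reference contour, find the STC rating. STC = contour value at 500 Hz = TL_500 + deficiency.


By ASTM E413, STC = value of the fitted reference contour at 500 Hz.
Contour value at 500 Hz = TL_500 + deficiency = 50 + 8 = 58
STC = 58


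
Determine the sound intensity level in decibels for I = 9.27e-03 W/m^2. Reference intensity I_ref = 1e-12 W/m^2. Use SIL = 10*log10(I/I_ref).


I / I_ref = 9.27e-03 / 1e-12 = 9.27e+09
SIL = 10 * log10(9.27e+09) = 99.671 dB


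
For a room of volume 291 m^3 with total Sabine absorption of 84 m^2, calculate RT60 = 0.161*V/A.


RT60 = 0.161 * 291 / 84 = 0.55775 s


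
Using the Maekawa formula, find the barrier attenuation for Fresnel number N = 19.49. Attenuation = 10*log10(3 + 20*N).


3 + 20*N = 3 + 20*19.49 = 392.8
Att = 10*log10(392.8) = 25.942 dB


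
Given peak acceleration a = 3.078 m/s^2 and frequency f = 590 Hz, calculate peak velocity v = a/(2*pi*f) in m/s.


omega = 2*pi*f = 2*pi*590 = 3707.08 rad/s
v = a / omega = 3.078 / 3707.08 = 0.0008303 m/s


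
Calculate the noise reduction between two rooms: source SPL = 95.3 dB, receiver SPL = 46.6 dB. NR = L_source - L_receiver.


NR = L_source - L_receiver (difference between source and receiving room levels)
NR = 95.3 - 46.6 = 48.7 dB


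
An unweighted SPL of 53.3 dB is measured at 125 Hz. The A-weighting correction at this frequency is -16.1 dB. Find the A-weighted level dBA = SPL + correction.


A-weighting table: 125 Hz -> -16.1 dB correction
SPL_A = SPL + correction = 53.3 + (-16.1) = 37.2 dBA


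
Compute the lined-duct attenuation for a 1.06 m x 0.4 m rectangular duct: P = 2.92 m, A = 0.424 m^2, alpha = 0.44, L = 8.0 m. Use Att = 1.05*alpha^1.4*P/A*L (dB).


alpha^1.4 = 0.44^1.4 = 0.316835
Attenuation rate = 1.05 * alpha^1.4 * P / A
= 1.05 * 0.316835 * 2.92 / 0.424 = 2.29108 dB/m
Total Att = 2.29108 * 8.0 = 18.329 dB


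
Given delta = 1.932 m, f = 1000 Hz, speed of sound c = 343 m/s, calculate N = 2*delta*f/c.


N = 2*delta*f/c = 2*delta/lambda, where lambda = c/f
lambda = 343 / 1000 = 0.343 m
N = 2 * 1.932 / 0.343 = 11.265


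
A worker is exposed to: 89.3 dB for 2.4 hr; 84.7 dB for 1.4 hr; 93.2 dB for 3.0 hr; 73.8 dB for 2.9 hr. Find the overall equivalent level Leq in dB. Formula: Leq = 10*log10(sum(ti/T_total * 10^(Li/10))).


T_total = 2.4 + 1.4 + 3.0 + 2.9 = 9.7 hr
(2.4/9.7) * 10^(89.3/10) = 2.10591e+08
(1.4/9.7) * 10^(84.7/10) = 4.25948e+07
(3.0/9.7) * 10^(93.2/10) = 6.46174e+08
(2.9/9.7) * 10^(73.8/10) = 7.17177e+06
Sum = 2.10591e+08 + 4.25948e+07 + 6.46174e+08 + 7.17177e+06 = 9.06532e+08
Leq = 10*log10(9.06532e+08) = 89.574 dB


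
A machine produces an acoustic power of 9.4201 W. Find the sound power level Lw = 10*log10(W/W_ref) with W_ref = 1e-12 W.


W / W_ref = 9.4201 / 1e-12 = 9.4201e+12
Lw = 10 * log10(9.4201e+12) = 129.74 dB


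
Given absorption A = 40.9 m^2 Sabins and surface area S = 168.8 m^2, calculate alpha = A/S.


Absorption coefficient = absorbed power / incident power
alpha = A / S = 40.9 / 168.8 = 0.2423


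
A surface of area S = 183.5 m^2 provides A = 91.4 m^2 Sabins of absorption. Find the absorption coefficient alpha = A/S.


Absorption coefficient = absorbed power / incident power
alpha = A / S = 91.4 / 183.5 = 0.49809


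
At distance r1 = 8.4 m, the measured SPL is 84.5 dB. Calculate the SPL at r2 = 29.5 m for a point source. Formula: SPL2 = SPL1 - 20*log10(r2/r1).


r2/r1 = 29.5/8.4 = 3.5119
Correction = 20*log10(3.5119) = 10.9108 dB
SPL2 = 84.5 - 10.9108 = 73.589 dB


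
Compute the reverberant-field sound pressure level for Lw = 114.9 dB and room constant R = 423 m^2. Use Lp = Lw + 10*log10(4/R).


4/R = 4/423 = 0.00945626
Lp = 114.9 + 10*log10(0.00945626) = 94.657 dB


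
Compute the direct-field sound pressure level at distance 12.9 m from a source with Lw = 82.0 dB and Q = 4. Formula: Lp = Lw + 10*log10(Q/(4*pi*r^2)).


4*pi*r^2 = 4*pi*12.9^2 = 2091.17 m^2
Q / (4*pi*r^2) = 4 / 2091.17 = 0.0019128
Lp = 82.0 + 10*log10(0.0019128) = 54.817 dB


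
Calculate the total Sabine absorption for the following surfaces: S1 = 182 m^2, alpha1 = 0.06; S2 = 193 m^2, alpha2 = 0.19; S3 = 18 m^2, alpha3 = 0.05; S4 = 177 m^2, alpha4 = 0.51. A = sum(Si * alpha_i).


182 * 0.06 = 10.92
193 * 0.19 = 36.67
18 * 0.05 = 0.9
177 * 0.51 = 90.27
A_total = 10.92 + 36.67 + 0.9 + 90.27 = 138.76 m^2


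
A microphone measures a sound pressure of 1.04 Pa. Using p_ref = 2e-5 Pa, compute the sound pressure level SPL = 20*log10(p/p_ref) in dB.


p / p_ref = 1.04 / 2e-5 = 52000
SPL = 20 * log10(52000) = 94.32 dB


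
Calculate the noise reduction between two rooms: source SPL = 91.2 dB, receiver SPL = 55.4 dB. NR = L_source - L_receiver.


NR = L_source - L_receiver (difference between source and receiving room levels)
NR = 91.2 - 55.4 = 35.8 dB


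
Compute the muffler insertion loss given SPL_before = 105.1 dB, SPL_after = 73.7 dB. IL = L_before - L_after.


Insertion loss = SPL without muffler - SPL with muffler
IL = 105.1 - 73.7 = 31.4 dB


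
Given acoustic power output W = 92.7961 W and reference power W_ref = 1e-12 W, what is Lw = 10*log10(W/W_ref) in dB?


W / W_ref = 92.7961 / 1e-12 = 9.27961e+13
Lw = 10 * log10(9.27961e+13) = 139.68 dB


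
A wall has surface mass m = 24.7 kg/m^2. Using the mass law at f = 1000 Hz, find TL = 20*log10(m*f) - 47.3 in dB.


m * f = 24.7 * 1000 = 24700
20*log10(24700) = 87.8539 dB
TL = 87.8539 - 47.3 = 40.554 dB


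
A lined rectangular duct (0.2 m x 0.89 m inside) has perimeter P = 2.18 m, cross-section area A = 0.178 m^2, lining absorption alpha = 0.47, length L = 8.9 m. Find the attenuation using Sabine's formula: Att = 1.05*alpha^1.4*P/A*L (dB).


alpha^1.4 = 0.47^1.4 = 0.347486
Attenuation rate = 1.05 * alpha^1.4 * P / A
= 1.05 * 0.347486 * 2.18 / 0.178 = 4.46851 dB/m
Total Att = 4.46851 * 8.9 = 39.77 dB


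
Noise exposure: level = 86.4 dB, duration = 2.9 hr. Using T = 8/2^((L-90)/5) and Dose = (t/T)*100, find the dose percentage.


T_allowed = 8 / 2^((86.4 - 90)/5) = 13.1775 hr
Dose = 2.9 / 13.1775 * 100 = 22.007 %


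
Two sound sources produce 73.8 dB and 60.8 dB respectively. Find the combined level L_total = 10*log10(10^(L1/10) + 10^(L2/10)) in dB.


10^(73.8/10) = 2.39883e+07
10^(60.8/10) = 1.20226e+06
Sum = 2.39883e+07 + 1.20226e+06 = 2.51906e+07
L_total = 10*log10(2.51906e+07) = 74.012 dB


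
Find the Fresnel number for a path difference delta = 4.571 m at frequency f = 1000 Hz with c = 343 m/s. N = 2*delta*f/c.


N = 2*delta*f/c = 2*delta/lambda, where lambda = c/f
lambda = 343 / 1000 = 0.343 m
N = 2 * 4.571 / 0.343 = 26.653


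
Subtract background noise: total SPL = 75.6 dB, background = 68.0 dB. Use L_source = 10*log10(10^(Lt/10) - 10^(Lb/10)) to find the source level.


10^(75.6/10) = 3.63078e+07
10^(68.0/10) = 6.30957e+06
Difference = 3.63078e+07 - 6.30957e+06 = 2.99982e+07
L_source = 10*log10(2.99982e+07) = 74.771 dB


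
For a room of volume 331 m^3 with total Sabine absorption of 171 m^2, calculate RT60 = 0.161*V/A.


RT60 = 0.161 * 331 / 171 = 0.31164 s


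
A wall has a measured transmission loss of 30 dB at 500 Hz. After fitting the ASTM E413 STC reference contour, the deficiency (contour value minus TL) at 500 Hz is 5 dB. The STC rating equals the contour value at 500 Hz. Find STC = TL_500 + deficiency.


By ASTM E413, STC = value of the fitted reference contour at 500 Hz.
Contour value at 500 Hz = TL_500 + deficiency = 30 + 5 = 35
STC = 35


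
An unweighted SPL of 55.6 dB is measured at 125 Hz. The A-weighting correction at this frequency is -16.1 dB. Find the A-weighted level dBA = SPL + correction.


A-weighting table: 125 Hz -> -16.1 dB correction
SPL_A = SPL + correction = 55.6 + (-16.1) = 39.5 dBA


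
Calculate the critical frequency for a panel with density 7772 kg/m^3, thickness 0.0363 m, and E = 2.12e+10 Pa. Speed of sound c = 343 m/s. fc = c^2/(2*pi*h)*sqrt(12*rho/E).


12*rho/E = 12*7772/2.12e+10 = 4.39925e-06
sqrt(12*rho/E) = sqrt(4.39925e-06) = 0.00209744
c^2/(2*pi*h) = 343^2/(2*pi*0.0363) = 515824
fc = 515824 * 0.00209744 = 1081.9 Hz


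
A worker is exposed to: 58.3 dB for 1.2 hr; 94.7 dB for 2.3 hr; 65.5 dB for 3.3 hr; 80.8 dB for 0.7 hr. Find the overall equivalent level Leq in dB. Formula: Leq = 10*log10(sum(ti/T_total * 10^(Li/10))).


T_total = 1.2 + 2.3 + 3.3 + 0.7 = 7.5 hr
(1.2/7.5) * 10^(58.3/10) = 108173
(2.3/7.5) * 10^(94.7/10) = 9.05037e+08
(3.3/7.5) * 10^(65.5/10) = 1.56118e+06
(0.7/7.5) * 10^(80.8/10) = 1.12211e+07
Sum = 108173 + 9.05037e+08 + 1.56118e+06 + 1.12211e+07 = 9.17927e+08
Leq = 10*log10(9.17927e+08) = 89.628 dB


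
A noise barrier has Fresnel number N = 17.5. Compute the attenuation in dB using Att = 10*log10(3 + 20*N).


3 + 20*N = 3 + 20*17.5 = 353
Att = 10*log10(353) = 25.478 dB


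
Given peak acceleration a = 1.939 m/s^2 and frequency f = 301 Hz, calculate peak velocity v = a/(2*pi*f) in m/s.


omega = 2*pi*f = 2*pi*301 = 1891.24 rad/s
v = a / omega = 1.939 / 1891.24 = 0.0010253 m/s


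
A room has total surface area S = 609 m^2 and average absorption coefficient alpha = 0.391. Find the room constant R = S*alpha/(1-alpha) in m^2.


R = 609 * 0.391 / (1 - 0.391) = 391 m^2


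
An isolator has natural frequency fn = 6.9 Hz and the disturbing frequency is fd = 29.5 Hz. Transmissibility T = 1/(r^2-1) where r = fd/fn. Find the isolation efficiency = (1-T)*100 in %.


r = 29.5 / 6.9 = 4.27536
r^2 - 1 = 4.27536^2 - 1 = 17.2787
T = 1/17.2787 = 0.0578747
Efficiency = (1 - 0.0578747)*100 = 94.213 %


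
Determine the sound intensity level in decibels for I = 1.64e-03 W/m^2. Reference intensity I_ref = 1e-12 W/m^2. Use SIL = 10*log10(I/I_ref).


I / I_ref = 1.64e-03 / 1e-12 = 1.64e+09
SIL = 10 * log10(1.64e+09) = 92.148 dB


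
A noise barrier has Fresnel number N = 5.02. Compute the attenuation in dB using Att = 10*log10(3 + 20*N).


3 + 20*N = 3 + 20*5.02 = 103.4
Att = 10*log10(103.4) = 20.145 dB


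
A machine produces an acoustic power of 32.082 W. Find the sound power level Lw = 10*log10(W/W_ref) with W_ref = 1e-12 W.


W / W_ref = 32.082 / 1e-12 = 3.2082e+13
Lw = 10 * log10(3.2082e+13) = 135.06 dB


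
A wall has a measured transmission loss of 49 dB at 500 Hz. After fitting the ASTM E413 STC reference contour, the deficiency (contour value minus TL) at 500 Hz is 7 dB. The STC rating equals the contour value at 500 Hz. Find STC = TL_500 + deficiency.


By ASTM E413, STC = value of the fitted reference contour at 500 Hz.
Contour value at 500 Hz = TL_500 + deficiency = 49 + 7 = 56
STC = 56


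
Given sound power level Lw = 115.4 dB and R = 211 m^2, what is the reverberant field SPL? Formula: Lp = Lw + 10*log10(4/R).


4/R = 4/211 = 0.0189573
Lp = 115.4 + 10*log10(0.0189573) = 98.178 dB


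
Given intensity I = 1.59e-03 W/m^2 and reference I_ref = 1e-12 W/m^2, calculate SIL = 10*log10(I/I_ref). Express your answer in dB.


I / I_ref = 1.59e-03 / 1e-12 = 1.59e+09
SIL = 10 * log10(1.59e+09) = 92.014 dB


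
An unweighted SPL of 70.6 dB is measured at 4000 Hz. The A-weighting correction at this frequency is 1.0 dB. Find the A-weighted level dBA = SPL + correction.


A-weighting table: 4000 Hz -> 1.0 dB correction
SPL_A = SPL + correction = 70.6 + (1.0) = 71.6 dBA


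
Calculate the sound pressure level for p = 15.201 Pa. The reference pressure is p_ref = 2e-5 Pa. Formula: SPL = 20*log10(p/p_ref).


p / p_ref = 15.201 / 2e-5 = 760050
SPL = 20 * log10(760050) = 117.62 dB


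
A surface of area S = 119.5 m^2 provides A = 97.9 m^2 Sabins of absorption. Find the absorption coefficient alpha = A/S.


Absorption coefficient = absorbed power / incident power
alpha = A / S = 97.9 / 119.5 = 0.81925


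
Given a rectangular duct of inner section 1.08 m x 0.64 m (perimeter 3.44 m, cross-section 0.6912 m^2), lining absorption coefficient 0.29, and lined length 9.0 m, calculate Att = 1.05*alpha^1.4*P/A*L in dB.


alpha^1.4 = 0.29^1.4 = 0.176749
Attenuation rate = 1.05 * alpha^1.4 * P / A
= 1.05 * 0.176749 * 3.44 / 0.6912 = 0.923636 dB/m
Total Att = 0.923636 * 9.0 = 8.3127 dB


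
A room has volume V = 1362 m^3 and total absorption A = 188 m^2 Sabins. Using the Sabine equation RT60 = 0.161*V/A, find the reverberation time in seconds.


RT60 = 0.161 * 1362 / 188 = 1.1664 s


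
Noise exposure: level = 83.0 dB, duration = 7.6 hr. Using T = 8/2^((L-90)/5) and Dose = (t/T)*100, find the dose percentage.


T_allowed = 8 / 2^((83.0 - 90)/5) = 21.1121 hr
Dose = 7.6 / 21.1121 * 100 = 35.998 %


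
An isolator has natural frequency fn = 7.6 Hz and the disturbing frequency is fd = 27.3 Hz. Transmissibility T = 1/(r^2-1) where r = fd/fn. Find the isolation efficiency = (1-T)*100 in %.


r = 27.3 / 7.6 = 3.59211
r^2 - 1 = 3.59211^2 - 1 = 11.9033
T = 1/11.9033 = 0.0840103
Efficiency = (1 - 0.0840103)*100 = 91.599 %


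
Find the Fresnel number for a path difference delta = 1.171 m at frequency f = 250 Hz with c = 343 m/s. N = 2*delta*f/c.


N = 2*delta*f/c = 2*delta/lambda, where lambda = c/f
lambda = 343 / 250 = 1.372 m
N = 2 * 1.171 / 1.372 = 1.707


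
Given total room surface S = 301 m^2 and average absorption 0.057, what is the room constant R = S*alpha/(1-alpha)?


R = 301 * 0.057 / (1 - 0.057) = 18.194 m^2


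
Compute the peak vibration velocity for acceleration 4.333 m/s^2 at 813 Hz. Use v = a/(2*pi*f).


omega = 2*pi*f = 2*pi*813 = 5108.23 rad/s
v = a / omega = 4.333 / 5108.23 = 0.00084824 m/s


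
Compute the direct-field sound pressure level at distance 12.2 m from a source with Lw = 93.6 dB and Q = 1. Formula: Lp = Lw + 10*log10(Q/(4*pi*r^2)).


4*pi*r^2 = 4*pi*12.2^2 = 1870.38 m^2
Q / (4*pi*r^2) = 1 / 1870.38 = 0.000534651
Lp = 93.6 + 10*log10(0.000534651) = 60.881 dB


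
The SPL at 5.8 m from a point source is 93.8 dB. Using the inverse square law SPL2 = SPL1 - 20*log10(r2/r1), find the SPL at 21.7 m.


r2/r1 = 21.7/5.8 = 3.74138
Correction = 20*log10(3.74138) = 11.4606 dB
SPL2 = 93.8 - 11.4606 = 82.339 dB


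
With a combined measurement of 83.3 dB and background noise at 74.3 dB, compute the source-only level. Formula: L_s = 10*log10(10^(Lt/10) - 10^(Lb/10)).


10^(83.3/10) = 2.13796e+08
10^(74.3/10) = 2.69153e+07
Difference = 2.13796e+08 - 2.69153e+07 = 1.86881e+08
L_source = 10*log10(1.86881e+08) = 82.716 dB


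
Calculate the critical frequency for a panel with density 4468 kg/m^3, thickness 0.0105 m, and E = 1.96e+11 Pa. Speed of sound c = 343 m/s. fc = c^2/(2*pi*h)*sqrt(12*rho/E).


12*rho/E = 12*4468/1.96e+11 = 2.73551e-07
sqrt(12*rho/E) = sqrt(2.73551e-07) = 0.000523021
c^2/(2*pi*h) = 343^2/(2*pi*0.0105) = 1.78328e+06
fc = 1.78328e+06 * 0.000523021 = 932.69 Hz


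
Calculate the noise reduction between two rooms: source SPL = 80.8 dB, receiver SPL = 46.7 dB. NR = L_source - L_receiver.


NR = L_source - L_receiver (difference between source and receiving room levels)
NR = 80.8 - 46.7 = 34.1 dB


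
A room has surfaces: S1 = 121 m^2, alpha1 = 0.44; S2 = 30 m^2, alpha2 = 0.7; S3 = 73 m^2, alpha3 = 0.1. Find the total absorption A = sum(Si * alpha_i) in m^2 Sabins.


121 * 0.44 = 53.24
30 * 0.7 = 21
73 * 0.1 = 7.3
A_total = 53.24 + 21 + 7.3 = 81.54 m^2


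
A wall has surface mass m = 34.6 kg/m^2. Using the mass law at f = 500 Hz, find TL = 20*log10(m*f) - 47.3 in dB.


m * f = 34.6 * 500 = 17300
20*log10(17300) = 84.7609 dB
TL = 84.7609 - 47.3 = 37.461 dB


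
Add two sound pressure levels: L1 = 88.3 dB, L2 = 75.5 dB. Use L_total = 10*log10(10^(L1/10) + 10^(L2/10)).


10^(88.3/10) = 6.76083e+08
10^(75.5/10) = 3.54813e+07
Sum = 6.76083e+08 + 3.54813e+07 = 7.11564e+08
L_total = 10*log10(7.11564e+08) = 88.522 dB


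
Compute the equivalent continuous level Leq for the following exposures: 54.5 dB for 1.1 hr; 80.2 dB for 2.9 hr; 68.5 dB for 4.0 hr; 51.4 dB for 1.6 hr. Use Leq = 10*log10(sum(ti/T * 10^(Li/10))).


T_total = 1.1 + 2.9 + 4.0 + 1.6 = 9.6 hr
(1.1/9.6) * 10^(54.5/10) = 32294
(2.9/9.6) * 10^(80.2/10) = 3.1632e+07
(4.0/9.6) * 10^(68.5/10) = 2.94977e+06
(1.6/9.6) * 10^(51.4/10) = 23006.4
Sum = 32294 + 3.1632e+07 + 2.94977e+06 + 23006.4 = 3.46371e+07
Leq = 10*log10(3.46371e+07) = 75.395 dB


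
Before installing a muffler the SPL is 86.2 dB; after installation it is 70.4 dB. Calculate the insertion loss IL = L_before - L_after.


Insertion loss = SPL without muffler - SPL with muffler
IL = 86.2 - 70.4 = 15.8 dB


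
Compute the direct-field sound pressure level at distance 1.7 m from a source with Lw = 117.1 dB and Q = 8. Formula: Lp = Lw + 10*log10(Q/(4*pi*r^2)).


4*pi*r^2 = 4*pi*1.7^2 = 36.3168 m^2
Q / (4*pi*r^2) = 8 / 36.3168 = 0.220284
Lp = 117.1 + 10*log10(0.220284) = 110.53 dB


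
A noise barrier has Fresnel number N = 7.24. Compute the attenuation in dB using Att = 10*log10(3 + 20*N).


3 + 20*N = 3 + 20*7.24 = 147.8
Att = 10*log10(147.8) = 21.697 dB


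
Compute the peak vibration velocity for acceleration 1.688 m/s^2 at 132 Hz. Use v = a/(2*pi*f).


omega = 2*pi*f = 2*pi*132 = 829.38 rad/s
v = a / omega = 1.688 / 829.38 = 0.0020353 m/s


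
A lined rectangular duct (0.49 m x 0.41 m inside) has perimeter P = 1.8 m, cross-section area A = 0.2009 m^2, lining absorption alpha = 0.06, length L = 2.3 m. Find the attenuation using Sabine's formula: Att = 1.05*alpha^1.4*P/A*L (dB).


alpha^1.4 = 0.06^1.4 = 0.0194721
Attenuation rate = 1.05 * alpha^1.4 * P / A
= 1.05 * 0.0194721 * 1.8 / 0.2009 = 0.183187 dB/m
Total Att = 0.183187 * 2.3 = 0.42133 dB


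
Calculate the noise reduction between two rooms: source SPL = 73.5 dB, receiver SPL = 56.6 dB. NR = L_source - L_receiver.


NR = L_source - L_receiver (difference between source and receiving room levels)
NR = 73.5 - 56.6 = 16.9 dB


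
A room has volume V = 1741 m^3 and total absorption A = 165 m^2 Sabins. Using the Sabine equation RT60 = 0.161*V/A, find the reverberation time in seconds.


RT60 = 0.161 * 1741 / 165 = 1.6988 s


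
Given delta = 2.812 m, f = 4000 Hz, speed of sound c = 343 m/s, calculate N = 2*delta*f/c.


N = 2*delta*f/c = 2*delta/lambda, where lambda = c/f
lambda = 343 / 4000 = 0.08575 m
N = 2 * 2.812 / 0.08575 = 65.586


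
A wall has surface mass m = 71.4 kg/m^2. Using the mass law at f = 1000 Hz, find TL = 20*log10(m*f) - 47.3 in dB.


m * f = 71.4 * 1000 = 71400
20*log10(71400) = 97.074 dB
TL = 97.074 - 47.3 = 49.774 dB


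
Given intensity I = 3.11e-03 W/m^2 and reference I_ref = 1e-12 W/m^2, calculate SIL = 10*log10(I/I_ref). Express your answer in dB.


I / I_ref = 3.11e-03 / 1e-12 = 3.11e+09
SIL = 10 * log10(3.11e+09) = 94.928 dB


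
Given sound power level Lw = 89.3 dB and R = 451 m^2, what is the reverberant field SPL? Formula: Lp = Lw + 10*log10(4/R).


4/R = 4/451 = 0.00886918
Lp = 89.3 + 10*log10(0.00886918) = 68.779 dB


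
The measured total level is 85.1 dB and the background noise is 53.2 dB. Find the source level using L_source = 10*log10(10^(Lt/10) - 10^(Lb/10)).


10^(85.1/10) = 3.23594e+08
10^(53.2/10) = 208930
Difference = 3.23594e+08 - 208930 = 3.23385e+08
L_source = 10*log10(3.23385e+08) = 85.097 dB


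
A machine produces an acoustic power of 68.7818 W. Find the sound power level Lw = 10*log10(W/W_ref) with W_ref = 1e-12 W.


W / W_ref = 68.7818 / 1e-12 = 6.87818e+13
Lw = 10 * log10(6.87818e+13) = 138.37 dB


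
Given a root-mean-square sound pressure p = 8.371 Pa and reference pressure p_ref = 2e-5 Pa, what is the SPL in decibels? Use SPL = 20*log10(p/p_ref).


p / p_ref = 8.371 / 2e-5 = 418550
SPL = 20 * log10(418550) = 112.43 dB


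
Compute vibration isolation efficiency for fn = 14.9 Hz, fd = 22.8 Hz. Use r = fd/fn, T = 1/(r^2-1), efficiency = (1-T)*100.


r = 22.8 / 14.9 = 1.5302
r^2 - 1 = 1.5302^2 - 1 = 1.34151
T = 1/1.34151 = 0.745429
Efficiency = (1 - 0.745429)*100 = 25.457 %


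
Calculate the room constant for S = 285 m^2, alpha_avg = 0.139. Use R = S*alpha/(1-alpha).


R = 285 * 0.139 / (1 - 0.139) = 46.01 m^2


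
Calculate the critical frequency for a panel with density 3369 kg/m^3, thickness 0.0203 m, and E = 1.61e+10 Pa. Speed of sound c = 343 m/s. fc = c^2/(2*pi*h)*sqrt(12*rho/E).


12*rho/E = 12*3369/1.61e+10 = 2.51106e-06
sqrt(12*rho/E) = sqrt(2.51106e-06) = 0.00158463
c^2/(2*pi*h) = 343^2/(2*pi*0.0203) = 922385
fc = 922385 * 0.00158463 = 1461.6 Hz


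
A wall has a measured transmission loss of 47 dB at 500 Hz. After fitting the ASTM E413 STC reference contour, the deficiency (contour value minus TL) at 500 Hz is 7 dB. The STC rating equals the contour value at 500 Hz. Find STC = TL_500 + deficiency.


By ASTM E413, STC = value of the fitted reference contour at 500 Hz.
Contour value at 500 Hz = TL_500 + deficiency = 47 + 7 = 54
STC = 54


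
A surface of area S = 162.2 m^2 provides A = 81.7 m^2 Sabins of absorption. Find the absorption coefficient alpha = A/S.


Absorption coefficient = absorbed power / incident power
alpha = A / S = 81.7 / 162.2 = 0.5037


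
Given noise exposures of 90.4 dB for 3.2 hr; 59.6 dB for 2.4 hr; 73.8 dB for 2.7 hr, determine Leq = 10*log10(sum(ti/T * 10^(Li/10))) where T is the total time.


T_total = 3.2 + 2.4 + 2.7 = 8.3 hr
(3.2/8.3) * 10^(90.4/10) = 4.22739e+08
(2.4/8.3) * 10^(59.6/10) = 263714
(2.7/8.3) * 10^(73.8/10) = 7.80343e+06
Sum = 4.22739e+08 + 263714 + 7.80343e+06 = 4.30806e+08
Leq = 10*log10(4.30806e+08) = 86.343 dB


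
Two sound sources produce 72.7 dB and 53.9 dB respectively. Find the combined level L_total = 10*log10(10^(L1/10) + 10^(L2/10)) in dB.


10^(72.7/10) = 1.86209e+07
10^(53.9/10) = 245471
Sum = 1.86209e+07 + 245471 = 1.88664e+07
L_total = 10*log10(1.88664e+07) = 72.757 dB


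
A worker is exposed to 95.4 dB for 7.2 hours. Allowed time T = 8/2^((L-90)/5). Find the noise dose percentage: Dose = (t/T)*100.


T_allowed = 8 / 2^((95.4 - 90)/5) = 3.78423 hr
Dose = 7.2 / 3.78423 * 100 = 190.26 %


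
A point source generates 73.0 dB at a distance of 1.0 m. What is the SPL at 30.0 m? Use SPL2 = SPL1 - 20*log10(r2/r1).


r2/r1 = 30.0/1.0 = 30
Correction = 20*log10(30) = 29.5424 dB
SPL2 = 73.0 - 29.5424 = 43.458 dB


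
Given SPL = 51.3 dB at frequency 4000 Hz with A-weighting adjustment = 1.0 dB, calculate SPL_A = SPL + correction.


A-weighting table: 4000 Hz -> 1.0 dB correction
SPL_A = SPL + correction = 51.3 + (1.0) = 52.3 dBA


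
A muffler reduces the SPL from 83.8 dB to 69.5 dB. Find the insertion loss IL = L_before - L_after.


Insertion loss = SPL without muffler - SPL with muffler
IL = 83.8 - 69.5 = 14.3 dB


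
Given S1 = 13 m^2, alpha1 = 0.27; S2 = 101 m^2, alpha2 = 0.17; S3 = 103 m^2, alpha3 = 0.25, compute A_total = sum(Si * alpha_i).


13 * 0.27 = 3.51
101 * 0.17 = 17.17
103 * 0.25 = 25.75
A_total = 3.51 + 17.17 + 25.75 = 46.43 m^2


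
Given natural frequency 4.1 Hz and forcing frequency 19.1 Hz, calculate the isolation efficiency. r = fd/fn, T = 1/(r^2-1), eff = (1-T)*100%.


r = 19.1 / 4.1 = 4.65854
r^2 - 1 = 4.65854^2 - 1 = 20.702
T = 1/20.702 = 0.0483045
Efficiency = (1 - 0.0483045)*100 = 95.17 %


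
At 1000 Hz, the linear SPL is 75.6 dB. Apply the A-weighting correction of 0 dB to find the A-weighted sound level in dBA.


A-weighting table: 1000 Hz -> 0 dB correction
SPL_A = SPL + correction = 75.6 + (0) = 75.6 dBA


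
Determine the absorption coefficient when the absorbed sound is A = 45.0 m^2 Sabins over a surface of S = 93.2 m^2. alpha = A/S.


Absorption coefficient = absorbed power / incident power
alpha = A / S = 45.0 / 93.2 = 0.48283


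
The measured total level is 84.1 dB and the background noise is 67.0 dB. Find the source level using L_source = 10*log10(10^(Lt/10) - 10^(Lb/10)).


10^(84.1/10) = 2.5704e+08
10^(67.0/10) = 5.01187e+06
Difference = 2.5704e+08 - 5.01187e+06 = 2.52028e+08
L_source = 10*log10(2.52028e+08) = 84.014 dB


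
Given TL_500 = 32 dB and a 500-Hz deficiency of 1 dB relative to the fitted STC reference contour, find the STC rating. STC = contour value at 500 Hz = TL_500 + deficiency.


By ASTM E413, STC = value of the fitted reference contour at 500 Hz.
Contour value at 500 Hz = TL_500 + deficiency = 32 + 1 = 33
STC = 33


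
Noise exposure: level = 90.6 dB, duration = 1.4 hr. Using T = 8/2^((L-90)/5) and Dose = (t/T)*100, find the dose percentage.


T_allowed = 8 / 2^((90.6 - 90)/5) = 7.3615 hr
Dose = 1.4 / 7.3615 * 100 = 19.018 %


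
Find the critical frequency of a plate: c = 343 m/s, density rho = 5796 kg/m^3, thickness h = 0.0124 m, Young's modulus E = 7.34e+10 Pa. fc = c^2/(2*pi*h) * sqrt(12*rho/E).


12*rho/E = 12*5796/7.34e+10 = 9.47575e-07
sqrt(12*rho/E) = sqrt(9.47575e-07) = 0.000973435
c^2/(2*pi*h) = 343^2/(2*pi*0.0124) = 1.51003e+06
fc = 1.51003e+06 * 0.000973435 = 1469.9 Hz


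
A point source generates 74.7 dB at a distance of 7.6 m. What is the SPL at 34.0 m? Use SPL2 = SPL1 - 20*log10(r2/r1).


r2/r1 = 34.0/7.6 = 4.47368
Correction = 20*log10(4.47368) = 13.0133 dB
SPL2 = 74.7 - 13.0133 = 61.687 dB


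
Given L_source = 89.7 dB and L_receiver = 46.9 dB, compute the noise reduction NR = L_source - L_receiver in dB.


NR = L_source - L_receiver (difference between source and receiving room levels)
NR = 89.7 - 46.9 = 42.8 dB


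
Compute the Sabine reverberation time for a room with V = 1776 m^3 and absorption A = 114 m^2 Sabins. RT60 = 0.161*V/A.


RT60 = 0.161 * 1776 / 114 = 2.5082 s


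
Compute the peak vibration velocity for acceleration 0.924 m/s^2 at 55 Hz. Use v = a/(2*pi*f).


omega = 2*pi*f = 2*pi*55 = 345.575 rad/s
v = a / omega = 0.924 / 345.575 = 0.0026738 m/s


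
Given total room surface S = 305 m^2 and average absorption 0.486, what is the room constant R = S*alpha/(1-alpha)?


R = 305 * 0.486 / (1 - 0.486) = 288.39 m^2


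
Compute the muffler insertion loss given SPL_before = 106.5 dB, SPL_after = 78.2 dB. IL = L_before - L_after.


Insertion loss = SPL without muffler - SPL with muffler
IL = 106.5 - 78.2 = 28.3 dB


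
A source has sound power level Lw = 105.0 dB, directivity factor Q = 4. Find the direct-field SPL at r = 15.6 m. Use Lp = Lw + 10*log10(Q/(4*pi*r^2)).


4*pi*r^2 = 4*pi*15.6^2 = 3058.15 m^2
Q / (4*pi*r^2) = 4 / 3058.15 = 0.00130798
Lp = 105.0 + 10*log10(0.00130798) = 76.166 dB


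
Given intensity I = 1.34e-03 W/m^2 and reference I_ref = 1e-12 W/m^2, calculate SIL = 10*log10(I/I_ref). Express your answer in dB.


I / I_ref = 1.34e-03 / 1e-12 = 1.34e+09
SIL = 10 * log10(1.34e+09) = 91.271 dB


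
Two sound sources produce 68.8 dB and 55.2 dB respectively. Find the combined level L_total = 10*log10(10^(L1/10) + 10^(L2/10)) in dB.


10^(68.8/10) = 7.58578e+06
10^(55.2/10) = 331131
Sum = 7.58578e+06 + 331131 = 7.91691e+06
L_total = 10*log10(7.91691e+06) = 68.986 dB


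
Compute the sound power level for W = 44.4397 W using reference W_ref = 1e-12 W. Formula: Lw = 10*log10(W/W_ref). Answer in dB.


W / W_ref = 44.4397 / 1e-12 = 4.44397e+13
Lw = 10 * log10(4.44397e+13) = 136.48 dB


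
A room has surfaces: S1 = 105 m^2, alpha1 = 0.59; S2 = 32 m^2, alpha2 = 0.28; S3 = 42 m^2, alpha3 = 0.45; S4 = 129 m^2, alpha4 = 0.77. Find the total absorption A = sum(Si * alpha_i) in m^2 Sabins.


105 * 0.59 = 61.95
32 * 0.28 = 8.96
42 * 0.45 = 18.9
129 * 0.77 = 99.33
A_total = 61.95 + 8.96 + 18.9 + 99.33 = 189.14 m^2


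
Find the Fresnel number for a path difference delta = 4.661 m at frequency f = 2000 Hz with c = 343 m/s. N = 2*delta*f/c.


N = 2*delta*f/c = 2*delta/lambda, where lambda = c/f
lambda = 343 / 2000 = 0.1715 m
N = 2 * 4.661 / 0.1715 = 54.356


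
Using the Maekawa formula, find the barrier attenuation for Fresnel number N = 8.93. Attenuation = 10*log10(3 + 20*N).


3 + 20*N = 3 + 20*8.93 = 181.6
Att = 10*log10(181.6) = 22.591 dB


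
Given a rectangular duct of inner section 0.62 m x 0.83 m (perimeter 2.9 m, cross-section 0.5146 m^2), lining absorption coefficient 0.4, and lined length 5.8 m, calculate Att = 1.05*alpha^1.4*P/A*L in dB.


alpha^1.4 = 0.4^1.4 = 0.277258
Attenuation rate = 1.05 * alpha^1.4 * P / A
= 1.05 * 0.277258 * 2.9 / 0.5146 = 1.6406 dB/m
Total Att = 1.6406 * 5.8 = 9.5155 dB


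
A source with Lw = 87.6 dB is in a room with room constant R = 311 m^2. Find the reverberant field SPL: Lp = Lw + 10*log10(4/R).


4/R = 4/311 = 0.0128617
Lp = 87.6 + 10*log10(0.0128617) = 68.693 dB


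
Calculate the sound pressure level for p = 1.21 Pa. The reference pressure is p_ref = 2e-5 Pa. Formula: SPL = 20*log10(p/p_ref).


p / p_ref = 1.21 / 2e-5 = 60500
SPL = 20 * log10(60500) = 95.635 dB


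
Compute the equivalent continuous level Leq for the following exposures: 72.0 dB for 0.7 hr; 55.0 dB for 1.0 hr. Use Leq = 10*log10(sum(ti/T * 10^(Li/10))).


T_total = 0.7 + 1.0 = 1.7 hr
(0.7/1.7) * 10^(72.0/10) = 6.52603e+06
(1.0/1.7) * 10^(55.0/10) = 186016
Sum = 6.52603e+06 + 186016 = 6.71205e+06
Leq = 10*log10(6.71205e+06) = 68.269 dB


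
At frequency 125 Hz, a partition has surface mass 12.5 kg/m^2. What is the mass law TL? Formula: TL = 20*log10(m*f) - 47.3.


m * f = 12.5 * 125 = 1562.5
20*log10(1562.5) = 63.8764 dB
TL = 63.8764 - 47.3 = 16.576 dB


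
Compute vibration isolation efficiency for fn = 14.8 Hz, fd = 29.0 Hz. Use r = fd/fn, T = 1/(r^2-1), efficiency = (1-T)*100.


r = 29.0 / 14.8 = 1.95946
r^2 - 1 = 1.95946^2 - 1 = 2.83948
T = 1/2.83948 = 0.352177
Efficiency = (1 - 0.352177)*100 = 64.782 %
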